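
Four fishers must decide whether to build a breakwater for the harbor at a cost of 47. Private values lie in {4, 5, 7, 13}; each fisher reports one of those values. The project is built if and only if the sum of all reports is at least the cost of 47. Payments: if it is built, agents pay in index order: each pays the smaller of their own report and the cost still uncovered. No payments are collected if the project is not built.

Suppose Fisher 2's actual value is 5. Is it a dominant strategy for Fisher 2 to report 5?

Check each profile of the others' reports and compare truth against every alternative report.
Others report (4, 4, 4): truth gives 0, best alternative gives 0.
Others report (4, 4, 5): truth gives 0, best alternative gives 0.
Others report (4, 4, 7): truth gives 0, best alternative gives 0.
Others report (4, 4, 13): truth gives 0, best alternative gives 0.
Others report (4, 5, 4): truth gives 0, best alternative gives 0.
Others report (4, 5, 5): truth gives 0, best alternative gives 0.
(Remaining 58 profiles checked similarly; truth is weakly best in each.)
In every case the truthful report is at least as good as any alternative, so it is a dominant strategy.

Yes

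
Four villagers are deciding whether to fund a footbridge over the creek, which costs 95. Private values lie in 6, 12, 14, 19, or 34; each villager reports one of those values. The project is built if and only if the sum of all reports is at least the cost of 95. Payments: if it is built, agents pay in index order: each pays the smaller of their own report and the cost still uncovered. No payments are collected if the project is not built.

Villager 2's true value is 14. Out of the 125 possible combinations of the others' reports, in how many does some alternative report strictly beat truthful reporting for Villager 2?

4

Others report (19, 34, 34): truth gives 0; report 12 gives 2 > 0. Violating.
Others report (34, 19, 34): truth gives 0; report 12 gives 2 > 0. Violating.
Others report (34, 34, 19): truth gives 0; report 12 gives 2 > 0. Violating.
Others report (34, 34, 34): truth gives 0; report 6 gives 8 > 0. Violating.
Others report (6, 6, 6): truth gives 0; no alternative beats it.
Others report (6, 6, 12): truth gives 0; no alternative beats it.
(Checking all 125 profiles: 4 have a profitable deviation, 121 do not.)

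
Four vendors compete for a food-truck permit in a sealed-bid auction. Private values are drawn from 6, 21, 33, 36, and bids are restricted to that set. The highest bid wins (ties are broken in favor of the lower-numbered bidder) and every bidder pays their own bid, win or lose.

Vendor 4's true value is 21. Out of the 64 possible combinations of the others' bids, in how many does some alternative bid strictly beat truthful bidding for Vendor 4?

63

Others bid (6, 6, 21): truth gives -21; bid 6 gives -6 > -21. Violating.
Others bid (6, 6, 33): truth gives -21; bid 6 gives -6 > -21. Violating.
Others bid (6, 6, 36): truth gives -21; bid 6 gives -6 > -21. Violating.
Others bid (6, 21, 6): truth gives -21; bid 6 gives -6 > -21. Violating.
Others bid (6, 6, 6): truth gives 0; no alternative beats it.
(Checking all 64 profiles: 63 have a profitable deviation, 1 does not.)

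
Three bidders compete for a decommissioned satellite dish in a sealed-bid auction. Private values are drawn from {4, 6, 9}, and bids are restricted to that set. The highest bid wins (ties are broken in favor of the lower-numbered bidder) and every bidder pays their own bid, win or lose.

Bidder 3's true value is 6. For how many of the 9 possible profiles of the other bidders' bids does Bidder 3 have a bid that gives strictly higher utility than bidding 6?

8

Others bid (4, 6): truth gives -6; bid 9 gives -3 > -6. Violating.
Others bid (4, 9): truth gives -6; bid 4 gives -4 > -6. Violating.
Others bid (6, 4): truth gives -6; bid 9 gives -3 > -6. Violating.
Others bid (6, 6): truth gives -6; bid 9 gives -3 > -6. Violating.
Others bid (4, 4): truth gives 0; no alternative beats it.
(Checking all 9 profiles: 8 have a profitable deviation, 1 does not.)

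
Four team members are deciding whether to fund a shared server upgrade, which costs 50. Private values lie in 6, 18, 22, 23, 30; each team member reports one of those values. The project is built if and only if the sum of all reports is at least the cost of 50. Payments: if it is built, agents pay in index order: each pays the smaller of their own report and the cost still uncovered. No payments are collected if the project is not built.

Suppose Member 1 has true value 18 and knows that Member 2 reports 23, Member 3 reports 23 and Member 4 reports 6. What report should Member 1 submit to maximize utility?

Report 6: project built, pays 6, utility 18 - 6 = 12.
Report 18: project built, pays 18, utility 18 - 18 = 0.
Report 22: project built, pays 22, utility 18 - 22 = -4.
Report 23: project built, pays 23, utility 18 - 23 = -5.
Report 30: project built, pays 30, utility 18 - 30 = -12.
The best choice is 6 with utility 12.

6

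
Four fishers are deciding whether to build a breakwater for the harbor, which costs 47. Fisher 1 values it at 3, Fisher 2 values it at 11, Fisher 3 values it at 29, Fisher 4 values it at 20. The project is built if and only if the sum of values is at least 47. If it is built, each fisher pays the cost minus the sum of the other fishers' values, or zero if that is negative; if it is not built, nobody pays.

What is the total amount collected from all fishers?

Total value 63 ≥ cost 47, so it is built.
Fisher 1: others sum to 60; max(0, 47 - 60) = 0.
Fisher 2: others sum to 52; max(0, 47 - 52) = 0.
Fisher 3: others sum to 34; max(0, 47 - 34) = 13.
Fisher 4: others sum to 43; max(0, 47 - 43) = 4.
Total collected = 0 + 0 + 13 + 4 = 17.

17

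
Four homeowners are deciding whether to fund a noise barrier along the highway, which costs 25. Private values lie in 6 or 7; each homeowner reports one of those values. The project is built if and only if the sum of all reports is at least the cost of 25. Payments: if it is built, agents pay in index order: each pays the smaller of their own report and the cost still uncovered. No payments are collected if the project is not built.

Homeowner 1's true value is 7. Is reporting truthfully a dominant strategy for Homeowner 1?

Consider the case where Homeowner 2 reports 6, Homeowner 3 reports 6 and Homeowner 4 reports 7.
Truthful report 7: project built, pays 7, utility 7 - 7 = 0.
Report 6 instead: project built, pays 6, utility 7 - 6 = 1.
Since 1 > 0, reporting 6 is strictly better here, so truthful reporting is not dominant.

No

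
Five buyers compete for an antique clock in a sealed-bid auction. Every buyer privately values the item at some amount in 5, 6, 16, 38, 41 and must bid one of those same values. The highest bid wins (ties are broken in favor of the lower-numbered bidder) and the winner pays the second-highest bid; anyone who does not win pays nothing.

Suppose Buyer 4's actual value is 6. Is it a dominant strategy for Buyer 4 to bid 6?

Check each profile of the others' bids and compare truth against every alternative bid.
Others bid (5, 5, 5, 5): truth gives 1, best alternative gives 1.
Others bid (5, 5, 5, 6): truth gives 0, best alternative gives 0.
Others bid (5, 5, 5, 16): truth gives 0, best alternative gives 0.
Others bid (5, 5, 5, 38): truth gives 0, best alternative gives 0.
Others bid (5, 5, 5, 41): truth gives 0, best alternative gives 0.
Others bid (5, 5, 6, 5): truth gives 0, best alternative gives 0.
(Remaining 619 profiles checked similarly; truth is weakly best in each.)
In every case the truthful bid is at least as good as any alternative, so it is a dominant strategy.

Yes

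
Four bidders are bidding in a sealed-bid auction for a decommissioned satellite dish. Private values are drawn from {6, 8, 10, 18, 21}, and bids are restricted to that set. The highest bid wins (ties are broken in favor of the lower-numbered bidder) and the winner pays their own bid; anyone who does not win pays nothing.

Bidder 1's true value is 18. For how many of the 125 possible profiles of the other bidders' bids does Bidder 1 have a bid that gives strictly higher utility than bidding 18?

27

Others bid (6, 6, 6): truth gives 0; bid 6 gives 12 > 0. Violating.
Others bid (6, 6, 8): truth gives 0; bid 8 gives 10 > 0. Violating.
Others bid (6, 6, 10): truth gives 0; bid 10 gives 8 > 0. Violating.
Others bid (6, 8, 6): truth gives 0; bid 8 gives 10 > 0. Violating.
Others bid (6, 6, 18): truth gives 0; no alternative beats it.
Others bid (6, 6, 21): truth gives 0; no alternative beats it.
(Checking all 125 profiles: 27 have a profitable deviation, 98 do not.)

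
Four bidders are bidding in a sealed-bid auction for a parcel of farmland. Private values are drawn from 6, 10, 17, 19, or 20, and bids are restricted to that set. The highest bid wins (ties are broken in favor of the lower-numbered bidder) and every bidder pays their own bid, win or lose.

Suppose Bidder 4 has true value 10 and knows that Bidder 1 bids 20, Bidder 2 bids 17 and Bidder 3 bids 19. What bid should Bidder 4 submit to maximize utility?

6

Bid 6: loses but pays 6, utility -6.
Bid 10: loses but pays 10, utility -10.
Bid 17: loses but pays 17, utility -17.
Bid 19: loses but pays 19, utility -19.
Bid 20: loses but pays 20, utility -20.
The best choice is 6 with utility -6.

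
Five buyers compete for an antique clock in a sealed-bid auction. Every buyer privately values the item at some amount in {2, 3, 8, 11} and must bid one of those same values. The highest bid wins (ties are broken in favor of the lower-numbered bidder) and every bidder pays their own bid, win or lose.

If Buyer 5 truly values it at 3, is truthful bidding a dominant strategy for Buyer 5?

Consider the case where Buyer 1 bids 2, Buyer 2 bids 2, Buyer 3 bids 2 and Buyer 4 bids 3.
Truthful bid 3: loses but pays 3, utility -3.
Bid 2 instead: loses but pays 2, utility -2.
Since -2 > -3, bidding 2 is strictly better here, so truthful bidding is not dominant.

No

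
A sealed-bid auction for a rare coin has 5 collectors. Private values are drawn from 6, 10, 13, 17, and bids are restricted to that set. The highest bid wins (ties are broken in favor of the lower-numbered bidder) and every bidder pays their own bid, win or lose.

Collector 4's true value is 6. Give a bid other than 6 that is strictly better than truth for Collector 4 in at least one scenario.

Suppose Collector 1 bids 6, Collector 2 bids 6, Collector 3 bids 6 and Collector 5 bids 6.
Bid 6: loses but pays 6, utility -6.
Bid 10: wins, pays 10, utility 6 - 10 = -4.
So bidding 10 beats truth here (-4 > -6).

10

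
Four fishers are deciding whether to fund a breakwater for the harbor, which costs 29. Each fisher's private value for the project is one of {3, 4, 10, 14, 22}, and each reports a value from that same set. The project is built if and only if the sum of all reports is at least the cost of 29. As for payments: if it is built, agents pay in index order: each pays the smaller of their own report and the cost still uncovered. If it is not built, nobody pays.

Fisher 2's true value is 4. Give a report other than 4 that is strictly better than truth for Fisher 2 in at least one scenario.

3

Suppose Fisher 1 reports 3, Fisher 3 reports 3 and Fisher 4 reports 22.
Report 4: project built, pays 4, utility 4 - 4 = 0.
Report 3: project built, pays 3, utility 4 - 3 = 1.
So reporting 3 beats truth here (1 > 0).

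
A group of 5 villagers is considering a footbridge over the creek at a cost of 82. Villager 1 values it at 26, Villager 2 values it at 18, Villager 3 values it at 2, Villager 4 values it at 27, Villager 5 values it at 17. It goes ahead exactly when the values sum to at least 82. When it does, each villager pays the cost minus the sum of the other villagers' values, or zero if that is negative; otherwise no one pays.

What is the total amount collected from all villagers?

Total value 90 ≥ cost 82, so it is built.
Villager 1: others sum to 64; max(0, 82 - 64) = 18.
Villager 2: others sum to 72; max(0, 82 - 72) = 10.
Villager 3: others sum to 88; max(0, 82 - 88) = 0.
Villager 4: others sum to 63; max(0, 82 - 63) = 19.
Villager 5: others sum to 73; max(0, 82 - 73) = 9.
Total collected = 18 + 10 + 0 + 19 + 9 = 56.

56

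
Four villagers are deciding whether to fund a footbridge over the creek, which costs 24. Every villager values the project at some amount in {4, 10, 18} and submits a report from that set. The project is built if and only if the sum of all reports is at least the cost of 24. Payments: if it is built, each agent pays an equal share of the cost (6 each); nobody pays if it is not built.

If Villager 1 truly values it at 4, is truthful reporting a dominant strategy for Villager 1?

Check each profile of the others' reports and compare truth against every alternative report.
Others report (4, 4, 10): truth gives 0, best alternative gives -2.
Others report (4, 10, 4): truth gives 0, best alternative gives -2.
Others report (10, 4, 4): truth gives 0, best alternative gives -2.
Others report (4, 4, 18): truth gives -2, best alternative gives -2.
Others report (4, 10, 10): truth gives -2, best alternative gives -2.
Others report (4, 10, 18): truth gives -2, best alternative gives -2.
(Remaining 21 profiles checked similarly; truth is weakly best in each.)
In every case the truthful report is at least as good as any alternative, so it is a dominant strategy.

Yes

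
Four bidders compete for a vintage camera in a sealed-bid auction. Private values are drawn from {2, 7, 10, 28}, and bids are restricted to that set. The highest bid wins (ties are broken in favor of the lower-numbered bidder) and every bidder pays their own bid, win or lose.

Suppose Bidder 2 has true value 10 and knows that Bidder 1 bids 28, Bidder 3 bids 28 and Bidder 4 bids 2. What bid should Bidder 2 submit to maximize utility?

2

Bid 2: loses but pays 2, utility -2.
Bid 7: loses but pays 7, utility -7.
Bid 10: loses but pays 10, utility -10.
Bid 28: loses but pays 28, utility -28.
The best choice is 2 with utility -2.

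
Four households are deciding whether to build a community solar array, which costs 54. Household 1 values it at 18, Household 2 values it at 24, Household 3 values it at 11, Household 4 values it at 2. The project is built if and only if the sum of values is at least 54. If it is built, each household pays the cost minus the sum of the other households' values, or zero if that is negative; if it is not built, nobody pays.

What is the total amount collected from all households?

51

Total value 55 ≥ cost 54, so it is built.
Household 1: others sum to 37; max(0, 54 - 37) = 17.
Household 2: others sum to 31; max(0, 54 - 31) = 23.
Household 3: others sum to 44; max(0, 54 - 44) = 10.
Household 4: others sum to 53; max(0, 54 - 53) = 1.
Total collected = 17 + 23 + 10 + 1 = 51.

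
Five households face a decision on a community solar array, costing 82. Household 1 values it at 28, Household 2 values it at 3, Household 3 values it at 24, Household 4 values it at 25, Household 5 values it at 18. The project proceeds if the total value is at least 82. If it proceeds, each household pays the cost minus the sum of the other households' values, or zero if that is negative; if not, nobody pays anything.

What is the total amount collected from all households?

31

Total value 98 ≥ cost 82, so it is built.
Household 1: others sum to 70; max(0, 82 - 70) = 12.
Household 2: others sum to 95; max(0, 82 - 95) = 0.
Household 3: others sum to 74; max(0, 82 - 74) = 8.
Household 4: others sum to 73; max(0, 82 - 73) = 9.
Household 5: others sum to 80; max(0, 82 - 80) = 2.
Total collected = 12 + 0 + 8 + 9 + 2 = 31.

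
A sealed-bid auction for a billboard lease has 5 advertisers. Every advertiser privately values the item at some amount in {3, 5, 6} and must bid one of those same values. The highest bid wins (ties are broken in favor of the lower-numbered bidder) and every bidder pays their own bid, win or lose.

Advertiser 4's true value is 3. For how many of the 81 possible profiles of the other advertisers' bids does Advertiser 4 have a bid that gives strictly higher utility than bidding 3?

2

Others bid (3, 3, 3, 3): truth gives -3; bid 5 gives -2 > -3. Violating.
Others bid (3, 3, 3, 5): truth gives -3; bid 5 gives -2 > -3. Violating.
Others bid (3, 3, 3, 6): truth gives -3; no alternative beats it.
Others bid (3, 3, 5, 3): truth gives -3; no alternative beats it.
(Checking all 81 profiles: 2 have a profitable deviation, 79 do not.)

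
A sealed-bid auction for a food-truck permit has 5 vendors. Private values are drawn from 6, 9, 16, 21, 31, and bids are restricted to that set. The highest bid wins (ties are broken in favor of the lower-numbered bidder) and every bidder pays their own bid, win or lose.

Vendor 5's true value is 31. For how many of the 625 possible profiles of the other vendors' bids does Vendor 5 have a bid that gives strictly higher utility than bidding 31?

Others bid (6, 6, 6, 6): truth gives 0; bid 9 gives 22 > 0. Violating.
Others bid (6, 6, 6, 9): truth gives 0; bid 16 gives 15 > 0. Violating.
Others bid (6, 6, 6, 16): truth gives 0; bid 21 gives 10 > 0. Violating.
Others bid (6, 6, 6, 31): truth gives -31; bid 6 gives -6 > -31. Violating.
Others bid (6, 6, 6, 21): truth gives 0; no alternative beats it.
Others bid (6, 6, 9, 21): truth gives 0; no alternative beats it.
(Checking all 625 profiles: 450 have a profitable deviation, 175 do not.)

450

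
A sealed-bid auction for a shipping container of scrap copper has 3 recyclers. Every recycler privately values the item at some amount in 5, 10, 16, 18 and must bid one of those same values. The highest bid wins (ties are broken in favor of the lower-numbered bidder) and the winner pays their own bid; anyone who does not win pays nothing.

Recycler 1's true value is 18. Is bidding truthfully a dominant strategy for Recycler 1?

No

Consider the case where Recycler 2 bids 5 and Recycler 3 bids 5.
Truthful bid 18: wins, pays 18, utility 18 - 18 = 0.
Bid 5 instead: wins, pays 5, utility 18 - 5 = 13.
Since 13 > 0, bidding 5 is strictly better here, so truthful bidding is not dominant.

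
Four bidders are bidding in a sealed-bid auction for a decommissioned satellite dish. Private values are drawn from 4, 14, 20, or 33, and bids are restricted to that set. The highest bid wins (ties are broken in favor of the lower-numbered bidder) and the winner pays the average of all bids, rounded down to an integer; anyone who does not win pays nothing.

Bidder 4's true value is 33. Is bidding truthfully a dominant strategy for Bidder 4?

No

Consider the case where Bidder 1 bids 4, Bidder 2 bids 4 and Bidder 3 bids 4.
Truthful bid 33: wins, pays 11, utility 33 - 11 = 22.
Bid 14 instead: wins, pays 6, utility 33 - 6 = 27.
Since 27 > 22, bidding 14 is strictly better here, so truthful bidding is not dominant.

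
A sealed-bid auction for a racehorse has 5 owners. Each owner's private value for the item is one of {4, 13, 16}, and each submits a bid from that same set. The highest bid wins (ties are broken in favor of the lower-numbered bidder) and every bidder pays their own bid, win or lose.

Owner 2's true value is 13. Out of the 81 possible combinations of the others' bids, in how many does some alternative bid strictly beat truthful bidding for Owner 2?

Others bid (4, 4, 4, 16): truth gives -13; bid 16 gives -3 > -13. Violating.
Others bid (4, 4, 13, 16): truth gives -13; bid 16 gives -3 > -13. Violating.
Others bid (4, 4, 16, 4): truth gives -13; bid 16 gives -3 > -13. Violating.
Others bid (4, 4, 16, 13): truth gives -13; bid 16 gives -3 > -13. Violating.
Others bid (4, 4, 4, 4): truth gives 0; no alternative beats it.
Others bid (4, 4, 4, 13): truth gives 0; no alternative beats it.
(Checking all 81 profiles: 73 have a profitable deviation, 8 do not.)

73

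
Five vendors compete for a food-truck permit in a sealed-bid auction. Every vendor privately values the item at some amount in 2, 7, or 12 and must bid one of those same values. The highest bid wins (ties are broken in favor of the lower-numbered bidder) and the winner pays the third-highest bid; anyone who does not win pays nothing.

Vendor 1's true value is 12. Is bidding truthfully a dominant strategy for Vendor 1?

Yes

Check each profile of the others' bids and compare truth against every alternative bid.
Others bid (2, 2, 2, 12): truth gives 10, best alternative gives 0.
Others bid (2, 2, 12, 2): truth gives 10, best alternative gives 0.
Others bid (2, 12, 2, 2): truth gives 10, best alternative gives 0.
Others bid (12, 2, 2, 2): truth gives 10, best alternative gives 0.
Others bid (2, 2, 7, 12): truth gives 5, best alternative gives 0.
Others bid (2, 2, 12, 7): truth gives 5, best alternative gives 0.
(Remaining 75 profiles checked similarly; truth is weakly best in each.)
In every case the truthful bid is at least as good as any alternative, so it is a dominant strategy.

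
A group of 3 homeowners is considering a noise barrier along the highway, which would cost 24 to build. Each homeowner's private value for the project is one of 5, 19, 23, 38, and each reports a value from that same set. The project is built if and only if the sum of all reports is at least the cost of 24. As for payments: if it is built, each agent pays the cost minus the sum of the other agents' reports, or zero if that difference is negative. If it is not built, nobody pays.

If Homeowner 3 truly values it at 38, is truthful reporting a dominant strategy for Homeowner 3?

Yes

Check each profile of the others' reports and compare truth against every alternative report.
Others report (5, 19): truth gives 38, best alternative gives 38.
Others report (5, 23): truth gives 38, best alternative gives 38.
Others report (5, 38): truth gives 38, best alternative gives 38.
Others report (19, 5): truth gives 38, best alternative gives 38.
Others report (19, 19): truth gives 38, best alternative gives 38.
Others report (19, 23): truth gives 38, best alternative gives 38.
(Remaining 10 profiles checked similarly; truth is weakly best in each.)
In every case the truthful report is at least as good as any alternative, so it is a dominant strategy.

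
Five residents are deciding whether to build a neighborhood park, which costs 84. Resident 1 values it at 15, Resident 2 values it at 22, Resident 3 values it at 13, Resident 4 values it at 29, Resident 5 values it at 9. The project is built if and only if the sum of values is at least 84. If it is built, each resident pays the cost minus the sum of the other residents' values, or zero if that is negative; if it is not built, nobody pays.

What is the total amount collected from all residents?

Total value 88 ≥ cost 84, so it is built.
Resident 1: others sum to 73; max(0, 84 - 73) = 11.
Resident 2: others sum to 66; max(0, 84 - 66) = 18.
Resident 3: others sum to 75; max(0, 84 - 75) = 9.
Resident 4: others sum to 59; max(0, 84 - 59) = 25.
Resident 5: others sum to 79; max(0, 84 - 79) = 5.
Total collected = 11 + 18 + 9 + 25 + 5 = 68.

68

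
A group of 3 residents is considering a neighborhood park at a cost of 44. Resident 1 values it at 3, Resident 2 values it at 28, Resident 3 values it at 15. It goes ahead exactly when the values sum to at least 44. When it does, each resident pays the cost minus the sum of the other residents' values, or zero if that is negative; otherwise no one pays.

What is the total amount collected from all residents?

Total value 46 ≥ cost 44, so it is built.
Resident 1: others sum to 43; max(0, 44 - 43) = 1.
Resident 2: others sum to 18; max(0, 44 - 18) = 26.
Resident 3: others sum to 31; max(0, 44 - 31) = 13.
Total collected = 1 + 26 + 13 = 40.

40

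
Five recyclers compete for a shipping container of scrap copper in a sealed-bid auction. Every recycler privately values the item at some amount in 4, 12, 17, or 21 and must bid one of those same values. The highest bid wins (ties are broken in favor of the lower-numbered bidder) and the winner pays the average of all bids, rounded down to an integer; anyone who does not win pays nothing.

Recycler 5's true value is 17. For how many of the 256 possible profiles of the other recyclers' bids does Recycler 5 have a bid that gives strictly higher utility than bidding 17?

Others bid (4, 4, 4, 4): truth gives 11; bid 12 gives 12 > 11. Violating.
Others bid (4, 4, 4, 17): truth gives 0; bid 21 gives 7 > 0. Violating.
Others bid (4, 4, 12, 17): truth gives 0; bid 21 gives 6 > 0. Violating.
Others bid (4, 4, 17, 4): truth gives 0; bid 21 gives 7 > 0. Violating.
Others bid (4, 4, 4, 12): truth gives 9; no alternative beats it.
Others bid (4, 4, 4, 21): truth gives 0; no alternative beats it.
(Checking all 256 profiles: 65 have a profitable deviation, 191 do not.)

65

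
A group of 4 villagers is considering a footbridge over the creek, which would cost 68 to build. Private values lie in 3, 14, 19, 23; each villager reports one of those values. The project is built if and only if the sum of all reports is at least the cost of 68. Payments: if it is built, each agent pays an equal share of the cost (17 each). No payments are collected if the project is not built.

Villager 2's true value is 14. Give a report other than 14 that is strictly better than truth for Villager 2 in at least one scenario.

3

Suppose Villager 1 reports 14, Villager 3 reports 19 and Villager 4 reports 23.
Report 14: project built, pays 17, utility 14 - 17 = -3.
Report 3: project not built, utility 0.
So reporting 3 beats truth here (0 > -3).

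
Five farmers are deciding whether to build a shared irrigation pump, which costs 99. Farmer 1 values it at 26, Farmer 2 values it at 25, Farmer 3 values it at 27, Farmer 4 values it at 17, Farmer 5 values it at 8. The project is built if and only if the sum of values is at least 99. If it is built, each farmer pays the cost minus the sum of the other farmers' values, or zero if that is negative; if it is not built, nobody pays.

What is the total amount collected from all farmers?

83

Total value 103 ≥ cost 99, so it is built.
Farmer 1: others sum to 77; max(0, 99 - 77) = 22.
Farmer 2: others sum to 78; max(0, 99 - 78) = 21.
Farmer 3: others sum to 76; max(0, 99 - 76) = 23.
Farmer 4: others sum to 86; max(0, 99 - 86) = 13.
Farmer 5: others sum to 95; max(0, 99 - 95) = 4.
Total collected = 22 + 21 + 23 + 13 + 4 = 83.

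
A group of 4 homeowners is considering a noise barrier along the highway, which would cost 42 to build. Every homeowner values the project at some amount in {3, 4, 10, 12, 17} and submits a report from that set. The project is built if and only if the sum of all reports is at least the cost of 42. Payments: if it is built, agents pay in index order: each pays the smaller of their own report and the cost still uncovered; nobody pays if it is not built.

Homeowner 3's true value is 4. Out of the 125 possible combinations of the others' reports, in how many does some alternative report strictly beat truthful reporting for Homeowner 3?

16

Others report (10, 12, 17): truth gives 0; report 3 gives 1 > 0. Violating.
Others report (10, 17, 12): truth gives 0; report 3 gives 1 > 0. Violating.
Others report (10, 17, 17): truth gives 0; report 3 gives 1 > 0. Violating.
Others report (12, 10, 17): truth gives 0; report 3 gives 1 > 0. Violating.
Others report (3, 3, 3): truth gives 0; no alternative beats it.
Others report (3, 3, 4): truth gives 0; no alternative beats it.
(Checking all 125 profiles: 16 have a profitable deviation, 109 do not.)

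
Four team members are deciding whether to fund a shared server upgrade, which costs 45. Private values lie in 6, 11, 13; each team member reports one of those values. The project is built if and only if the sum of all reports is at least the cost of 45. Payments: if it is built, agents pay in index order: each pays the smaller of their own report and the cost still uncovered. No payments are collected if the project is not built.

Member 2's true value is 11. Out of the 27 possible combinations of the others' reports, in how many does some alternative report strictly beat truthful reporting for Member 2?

Others report (13, 13, 13): truth gives 0; report 6 gives 5 > 0. Violating.
Others report (6, 6, 6): truth gives 0; no alternative beats it.
Others report (6, 6, 11): truth gives 0; no alternative beats it.
(Checking all 27 profiles: 1 has a profitable deviation, 26 do not.)

1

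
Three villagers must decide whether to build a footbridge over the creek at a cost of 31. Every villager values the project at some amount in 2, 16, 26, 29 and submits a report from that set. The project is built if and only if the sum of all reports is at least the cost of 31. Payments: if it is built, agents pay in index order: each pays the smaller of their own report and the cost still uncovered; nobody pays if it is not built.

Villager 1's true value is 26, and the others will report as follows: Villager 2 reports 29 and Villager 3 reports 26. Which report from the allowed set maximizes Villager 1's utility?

Report 2: project built, pays 2, utility 26 - 2 = 24.
Report 16: project built, pays 16, utility 26 - 16 = 10.
Report 26: project built, pays 26, utility 26 - 26 = 0.
Report 29: project built, pays 29, utility 26 - 29 = -3.
The best choice is 2 with utility 24.

2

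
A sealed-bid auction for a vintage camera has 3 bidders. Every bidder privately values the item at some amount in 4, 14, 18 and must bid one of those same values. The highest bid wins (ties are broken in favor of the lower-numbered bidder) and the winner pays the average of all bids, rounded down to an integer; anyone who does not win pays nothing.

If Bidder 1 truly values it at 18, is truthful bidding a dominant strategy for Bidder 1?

No

Consider the case where Bidder 2 bids 4 and Bidder 3 bids 4.
Truthful bid 18: wins, pays 8, utility 18 - 8 = 10.
Bid 4 instead: wins, pays 4, utility 18 - 4 = 14.
Since 14 > 10, bidding 4 is strictly better here, so truthful bidding is not dominant.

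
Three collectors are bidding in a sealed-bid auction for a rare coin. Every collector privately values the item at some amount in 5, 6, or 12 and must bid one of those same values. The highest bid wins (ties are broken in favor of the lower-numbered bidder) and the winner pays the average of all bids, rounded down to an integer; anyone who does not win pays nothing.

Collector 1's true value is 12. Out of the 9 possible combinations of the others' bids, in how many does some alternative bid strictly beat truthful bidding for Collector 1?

Others bid (5, 5): truth gives 5; bid 5 gives 7 > 5. Violating.
Others bid (5, 6): truth gives 5; bid 6 gives 7 > 5. Violating.
Others bid (6, 5): truth gives 5; bid 6 gives 7 > 5. Violating.
Others bid (6, 6): truth gives 4; bid 6 gives 6 > 4. Violating.
Others bid (5, 12): truth gives 3; no alternative beats it.
Others bid (6, 12): truth gives 2; no alternative beats it.
(Checking all 9 profiles: 4 have a profitable deviation, 5 do not.)

4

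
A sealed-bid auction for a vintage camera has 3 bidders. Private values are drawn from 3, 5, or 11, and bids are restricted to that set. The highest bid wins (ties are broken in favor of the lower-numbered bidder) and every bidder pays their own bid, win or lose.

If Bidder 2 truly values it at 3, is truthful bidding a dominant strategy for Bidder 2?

No

Consider the case where Bidder 1 bids 3 and Bidder 3 bids 3.
Truthful bid 3: loses but pays 3, utility -3.
Bid 5 instead: wins, pays 5, utility 3 - 5 = -2.
Since -2 > -3, bidding 5 is strictly better here, so truthful bidding is not dominant.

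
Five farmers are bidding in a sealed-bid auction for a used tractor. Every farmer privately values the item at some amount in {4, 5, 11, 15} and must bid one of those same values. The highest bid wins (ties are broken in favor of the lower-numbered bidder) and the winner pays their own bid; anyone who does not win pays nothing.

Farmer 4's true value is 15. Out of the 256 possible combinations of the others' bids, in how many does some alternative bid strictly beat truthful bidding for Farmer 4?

Others bid (4, 4, 4, 4): truth gives 0; bid 5 gives 10 > 0. Violating.
Others bid (4, 4, 4, 5): truth gives 0; bid 5 gives 10 > 0. Violating.
Others bid (4, 4, 4, 11): truth gives 0; bid 11 gives 4 > 0. Violating.
Others bid (4, 4, 5, 4): truth gives 0; bid 11 gives 4 > 0. Violating.
Others bid (4, 4, 4, 15): truth gives 0; no alternative beats it.
Others bid (4, 4, 5, 15): truth gives 0; no alternative beats it.
(Checking all 256 profiles: 24 have a profitable deviation, 232 do not.)

24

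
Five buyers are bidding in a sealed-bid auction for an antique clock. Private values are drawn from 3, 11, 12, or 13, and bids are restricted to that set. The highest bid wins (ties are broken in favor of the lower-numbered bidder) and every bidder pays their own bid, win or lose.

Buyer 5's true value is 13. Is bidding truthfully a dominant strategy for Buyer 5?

Consider the case where Buyer 1 bids 3, Buyer 2 bids 3, Buyer 3 bids 3 and Buyer 4 bids 3.
Truthful bid 13: wins, pays 13, utility 13 - 13 = 0.
Bid 11 instead: wins, pays 11, utility 13 - 11 = 2.
Since 2 > 0, bidding 11 is strictly better here, so truthful bidding is not dominant.

No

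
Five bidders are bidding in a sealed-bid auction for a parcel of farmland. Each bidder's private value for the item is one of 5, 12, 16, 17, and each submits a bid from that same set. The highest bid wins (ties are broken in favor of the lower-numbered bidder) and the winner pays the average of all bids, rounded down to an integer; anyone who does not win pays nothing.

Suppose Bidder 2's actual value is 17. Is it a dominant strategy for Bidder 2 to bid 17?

No

Consider the case where Bidder 1 bids 5, Bidder 3 bids 5, Bidder 4 bids 5 and Bidder 5 bids 5.
Truthful bid 17: wins, pays 7, utility 17 - 7 = 10.
Bid 12 instead: wins, pays 6, utility 17 - 6 = 11.
Since 11 > 10, bidding 12 is strictly better here, so truthful bidding is not dominant.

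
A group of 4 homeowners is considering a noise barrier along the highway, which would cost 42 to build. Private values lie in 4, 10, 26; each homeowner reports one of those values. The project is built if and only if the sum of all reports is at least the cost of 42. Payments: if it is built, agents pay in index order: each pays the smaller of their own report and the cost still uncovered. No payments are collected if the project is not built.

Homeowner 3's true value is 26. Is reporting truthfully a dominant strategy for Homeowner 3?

No

Consider the case where Homeowner 1 reports 4, Homeowner 2 reports 4 and Homeowner 4 reports 26.
Truthful report 26: project built, pays 26, utility 26 - 26 = 0.
Report 10 instead: project built, pays 10, utility 26 - 10 = 16.
Since 16 > 0, reporting 10 is strictly better here, so truthful reporting is not dominant.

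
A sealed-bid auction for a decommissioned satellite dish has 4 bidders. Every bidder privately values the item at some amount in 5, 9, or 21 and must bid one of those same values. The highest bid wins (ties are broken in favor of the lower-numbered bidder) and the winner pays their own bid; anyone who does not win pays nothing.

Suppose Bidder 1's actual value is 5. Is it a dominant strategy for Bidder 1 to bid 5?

Yes

Check each profile of the others' bids and compare truth against every alternative bid.
Others bid (5, 5, 5): truth gives 0, best alternative gives -4.
Others bid (5, 5, 9): truth gives 0, best alternative gives -4.
Others bid (5, 9, 5): truth gives 0, best alternative gives -4.
Others bid (5, 9, 9): truth gives 0, best alternative gives -4.
Others bid (9, 5, 5): truth gives 0, best alternative gives -4.
Others bid (9, 5, 9): truth gives 0, best alternative gives -4.
(Remaining 21 profiles checked similarly; truth is weakly best in each.)
In every case the truthful bid is at least as good as any alternative, so it is a dominant strategy.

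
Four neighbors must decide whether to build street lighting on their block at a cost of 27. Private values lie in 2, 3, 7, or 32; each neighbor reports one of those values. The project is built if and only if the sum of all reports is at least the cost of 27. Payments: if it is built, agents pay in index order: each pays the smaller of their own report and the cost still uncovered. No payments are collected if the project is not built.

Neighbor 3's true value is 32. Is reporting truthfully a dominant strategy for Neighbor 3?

Consider the case where Neighbor 1 reports 2, Neighbor 2 reports 2 and Neighbor 4 reports 32.
Truthful report 32: project built, pays 23, utility 32 - 23 = 9.
Report 2 instead: project built, pays 2, utility 32 - 2 = 30.
Since 30 > 9, reporting 2 is strictly better here, so truthful reporting is not dominant.

No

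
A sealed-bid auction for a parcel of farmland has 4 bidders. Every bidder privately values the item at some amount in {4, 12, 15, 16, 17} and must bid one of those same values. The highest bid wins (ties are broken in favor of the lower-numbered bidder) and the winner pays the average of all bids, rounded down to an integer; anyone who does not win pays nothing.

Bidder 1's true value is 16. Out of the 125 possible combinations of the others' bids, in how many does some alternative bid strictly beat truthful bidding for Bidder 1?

50

Others bid (4, 4, 4): truth gives 9; bid 4 gives 12 > 9. Violating.
Others bid (4, 4, 12): truth gives 7; bid 12 gives 8 > 7. Violating.
Others bid (4, 4, 17): truth gives 0; bid 17 gives 6 > 0. Violating.
Others bid (4, 12, 4): truth gives 7; bid 12 gives 8 > 7. Violating.
Others bid (4, 4, 15): truth gives 7; no alternative beats it.
Others bid (4, 4, 16): truth gives 6; no alternative beats it.
(Checking all 125 profiles: 50 have a profitable deviation, 75 do not.)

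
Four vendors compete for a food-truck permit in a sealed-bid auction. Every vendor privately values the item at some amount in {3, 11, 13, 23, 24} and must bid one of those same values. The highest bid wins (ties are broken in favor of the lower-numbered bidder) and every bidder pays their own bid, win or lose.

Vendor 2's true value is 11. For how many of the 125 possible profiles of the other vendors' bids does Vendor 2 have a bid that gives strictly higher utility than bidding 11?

121

Others bid (3, 3, 13): truth gives -11; bid 13 gives -2 > -11. Violating.
Others bid (3, 3, 23): truth gives -11; bid 3 gives -3 > -11. Violating.
Others bid (3, 3, 24): truth gives -11; bid 3 gives -3 > -11. Violating.
Others bid (3, 11, 13): truth gives -11; bid 13 gives -2 > -11. Violating.
Others bid (3, 3, 3): truth gives 0; no alternative beats it.
Others bid (3, 3, 11): truth gives 0; no alternative beats it.
(Checking all 125 profiles: 121 have a profitable deviation, 4 do not.)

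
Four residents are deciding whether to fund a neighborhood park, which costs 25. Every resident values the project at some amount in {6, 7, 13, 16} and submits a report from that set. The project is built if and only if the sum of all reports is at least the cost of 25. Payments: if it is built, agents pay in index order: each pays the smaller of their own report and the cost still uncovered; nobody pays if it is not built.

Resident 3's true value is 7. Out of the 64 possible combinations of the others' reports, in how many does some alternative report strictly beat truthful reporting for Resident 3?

Others report (6, 6, 7): truth gives 0; report 6 gives 1 > 0. Violating.
Others report (6, 6, 13): truth gives 0; report 6 gives 1 > 0. Violating.
Others report (6, 6, 16): truth gives 0; report 6 gives 1 > 0. Violating.
Others report (6, 7, 6): truth gives 0; report 6 gives 1 > 0. Violating.
Others report (6, 6, 6): truth gives 0; no alternative beats it.
Others report (6, 13, 6): truth gives 1; no alternative beats it.
(Checking all 64 profiles: 15 have a profitable deviation, 49 do not.)

15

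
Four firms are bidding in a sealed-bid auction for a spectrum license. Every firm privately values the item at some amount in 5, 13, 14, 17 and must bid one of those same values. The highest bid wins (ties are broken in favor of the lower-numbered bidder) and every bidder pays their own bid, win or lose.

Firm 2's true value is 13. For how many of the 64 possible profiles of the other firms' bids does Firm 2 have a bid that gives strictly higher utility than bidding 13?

60

Others bid (5, 5, 14): truth gives -13; bid 14 gives -1 > -13. Violating.
Others bid (5, 5, 17): truth gives -13; bid 17 gives -4 > -13. Violating.
Others bid (5, 13, 14): truth gives -13; bid 14 gives -1 > -13. Violating.
Others bid (5, 13, 17): truth gives -13; bid 17 gives -4 > -13. Violating.
Others bid (5, 5, 5): truth gives 0; no alternative beats it.
Others bid (5, 5, 13): truth gives 0; no alternative beats it.
(Checking all 64 profiles: 60 have a profitable deviation, 4 do not.)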